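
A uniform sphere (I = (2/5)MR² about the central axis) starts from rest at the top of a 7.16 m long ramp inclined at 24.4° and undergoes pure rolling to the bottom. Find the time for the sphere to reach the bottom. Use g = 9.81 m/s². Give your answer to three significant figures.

t ≈ 2.22 s

Here I = (2/5)MR², so the shape factor k = I/(MR²) = 0.4.
Along the incline Mg sinθ − f = Ma, and torque about the center fR = Iα = kMR²(a/R) gives f = kMa.
Hence a = g sinθ/(1+k) = 9.81×sin24.4°/1.4 = 2.895 m/s².
With constant a from rest, t = √(2L/a) = √(2·7.16/2.895) ≈ 2.22 s.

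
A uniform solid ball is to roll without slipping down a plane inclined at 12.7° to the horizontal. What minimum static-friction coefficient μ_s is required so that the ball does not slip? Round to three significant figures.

μ_min ≈ 0.0644

With I = (2/5)MR², the ratio k = I/(MR²) is 0.4.
Along the incline Mg sinθ − f = Ma, and torque about the center fR = Iα = kMR²(a/R) gives f = kMa.
These give a = g sinθ/(1+k) and the required friction f = kMg sinθ/(1+k).
The normal force is N = Mg cosθ, so μ_min = f/N = k tanθ/(1+k).
μ_min = 0.4 × tan12.7° / 1.4 ≈ 0.0644.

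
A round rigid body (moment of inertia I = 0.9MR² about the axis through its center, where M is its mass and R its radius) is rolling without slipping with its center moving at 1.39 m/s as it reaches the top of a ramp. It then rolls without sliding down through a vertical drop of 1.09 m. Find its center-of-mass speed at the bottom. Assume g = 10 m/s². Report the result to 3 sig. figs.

v ≈ 3.66 m/s

The moment of inertia is 0.9MR², giving k ≡ I/(MR²) = 0.9.
Pure rolling means v = ωR; then KE = ½Mv² + ½I(v/R)² = ½(1+k)Mv² = (19/20)Mv².
Conserving energy between top and bottom: (19/20)Mv² = (19/20)Mv₀² + Mgh, hence v² = v₀² + 2gh/(1+k).
v = √(1.39² + 2×10×1.09/1.9) = √13.41 ≈ 3.66 m/s.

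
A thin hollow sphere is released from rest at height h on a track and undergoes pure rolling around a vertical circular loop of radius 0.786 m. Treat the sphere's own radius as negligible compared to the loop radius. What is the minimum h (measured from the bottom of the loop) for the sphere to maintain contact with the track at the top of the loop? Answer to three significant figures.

h_min ≈ 2.23 m

For this body I = (2/3)MR², i.e. k = I/(MR²) = 2/3.
At the top, contact is just lost when gravity alone supplies the centripetal force: Mg = Mv_top²/r, i.e. v_top² = gr.
With ω = v/R, the kinetic energy at speed v is ½(1+k)Mv² = (5/6)Mv².
Energy conservation from release (height h) to the top (height 2r): Mgh = Mg(2r) + (5/6)M·gr.
Thus h_min = 2r + (1+k)r/2 = r(2 + 1.667/2) = 0.786 × 2.833 ≈ 2.23 m.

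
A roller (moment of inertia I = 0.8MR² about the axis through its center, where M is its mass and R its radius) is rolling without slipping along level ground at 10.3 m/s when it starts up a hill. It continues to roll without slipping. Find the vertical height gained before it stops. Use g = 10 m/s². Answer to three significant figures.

The moment of inertia is 0.8MR², giving k ≡ I/(MR²) = 0.8.
Pure rolling means v = ωR; then KE = ½Mv² + ½I(v/R)² = ½(1+k)Mv² = (9/10)Mv².
All of this converts to potential energy at the highest point: (9/10)Mv₀² = Mgh.
Thus h = (1+k)v₀²/(2g) = 1.8 × 10.3² / (2 × 10) ≈ 9.55 m.

h ≈ 9.55 m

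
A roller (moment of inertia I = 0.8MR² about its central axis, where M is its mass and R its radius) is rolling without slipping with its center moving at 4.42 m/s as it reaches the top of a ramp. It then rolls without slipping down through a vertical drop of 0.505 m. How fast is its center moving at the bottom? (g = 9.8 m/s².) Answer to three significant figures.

For this body I = 0.8MR², i.e. k = I/(MR²) = 0.8.
Pure rolling means v = ωR; then KE = ½Mv² + ½I(v/R)² = ½(1+k)Mv² = (9/10)Mv².
Energy conservation: (9/10)Mv₀² + Mgh = (9/10)Mv², so v² = v₀² + 2gh/(1+k).
v = √(4.42² + 2×9.8×0.505/1.8) = √25.04 ≈ 5.00 m/s.

v ≈ 5.00 m/s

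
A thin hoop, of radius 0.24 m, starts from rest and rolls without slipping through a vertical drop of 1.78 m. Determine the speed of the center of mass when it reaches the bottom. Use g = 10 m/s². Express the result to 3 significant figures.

v ≈ 4.22 m/s

Here I = MR², so the shape factor k = I/(MR²) = 1.
Rolling without slipping gives ω = v/R, so the total kinetic energy is ½Mv² + ½Iω² = ½(1+k)Mv² = Mv².
Energy conservation: Mgh = Mv², so v = √(2gh/(1+k)) = √(2 × 10 × 1.78 / 2) ≈ 4.22 m/s.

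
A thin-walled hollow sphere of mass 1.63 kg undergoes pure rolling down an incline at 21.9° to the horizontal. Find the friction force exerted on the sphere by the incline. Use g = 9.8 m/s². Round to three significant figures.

The moment of inertia is (2/3)MR², giving k ≡ I/(MR²) = 2/3.
Newton's second law down the slope: Mg sinθ − f = Ma. The torque equation fR = Iα (with α = a/R) gives f = kMa.
Combining, a = g sinθ/(1+k) and f = kMa = kMg sinθ/(1+k).
f = (2/3) × 1.63 × 9.8 × sin21.9° / 1.667 ≈ 2.38 N.

f ≈ 2.38 N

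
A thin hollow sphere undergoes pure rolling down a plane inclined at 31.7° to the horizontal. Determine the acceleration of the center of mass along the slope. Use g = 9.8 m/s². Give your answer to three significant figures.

a ≈ 3.09 m/s²

The moment of inertia is (2/3)MR², giving k ≡ I/(MR²) = 2/3.
Newton's second law down the slope: Mg sinθ − f = Ma. The torque equation fR = Iα (with α = a/R) gives f = kMa.
Eliminating f: Mg sinθ = (1+k)Ma, so a = g sinθ/(1+k) = 9.8 × sin31.7° / 1.667 ≈ 3.09 m/s².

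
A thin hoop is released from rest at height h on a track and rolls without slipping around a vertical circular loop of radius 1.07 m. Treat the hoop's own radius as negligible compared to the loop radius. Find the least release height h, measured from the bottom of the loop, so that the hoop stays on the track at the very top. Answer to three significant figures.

Here I = MR², so the shape factor k = I/(MR²) = 1.
At the top of the loop, the minimum-contact condition is Mg = Mv_top²/r, so v_top² = gr.
With ω = v/R, the kinetic energy at speed v is ½(1+k)Mv² = Mv².
Energy conservation from release (height h) to the top (height 2r): Mgh = Mg(2r) + M·gr.
Thus h_min = 2r + (1+k)r/2 = r(2 + 2/2) = 1.07 × 3 ≈ 3.21 m.

h_min ≈ 3.21 m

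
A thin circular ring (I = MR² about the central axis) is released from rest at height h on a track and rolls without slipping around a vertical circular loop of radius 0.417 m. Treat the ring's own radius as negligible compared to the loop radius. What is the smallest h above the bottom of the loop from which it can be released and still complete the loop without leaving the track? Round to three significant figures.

With I = MR², the ratio k = I/(MR²) is 1.
At the top of the loop, the minimum-contact condition is Mg = Mv_top²/r, so v_top² = gr.
With ω = v/R, the kinetic energy at speed v is ½(1+k)Mv² = Mv².
Energy conservation from release (height h) to the top (height 2r): Mgh = Mg(2r) + M·gr.
Thus h_min = 2r + (1+k)r/2 = r(2 + 2/2) = 0.417 × 3 ≈ 1.25 m.

h_min ≈ 1.25 m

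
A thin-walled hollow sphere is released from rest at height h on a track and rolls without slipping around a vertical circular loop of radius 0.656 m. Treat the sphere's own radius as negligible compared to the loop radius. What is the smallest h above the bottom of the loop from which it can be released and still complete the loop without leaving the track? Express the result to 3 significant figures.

The moment of inertia is (2/3)MR², giving k ≡ I/(MR²) = 2/3.
At the top, contact is just lost when gravity alone supplies the centripetal force: Mg = Mv_top²/r, i.e. v_top² = gr.
With ω = v/R, the kinetic energy at speed v is ½(1+k)Mv² = (5/6)Mv².
Energy conservation from release (height h) to the top (height 2r): Mgh = Mg(2r) + (5/6)M·gr.
Thus h_min = 2r + (1+k)r/2 = r(2 + 1.667/2) = 0.656 × 2.833 ≈ 1.86 m.

h_min ≈ 1.86 m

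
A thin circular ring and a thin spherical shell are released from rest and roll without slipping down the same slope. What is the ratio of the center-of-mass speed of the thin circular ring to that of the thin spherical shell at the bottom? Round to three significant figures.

Each satisfies Mgh = ½(1+k)Mv² with k = I/(MR²), so v ∝ 1/√(1+k).
For the thin circular ring k = 1; for the thin spherical shell k = 2/3.
v₁/v₂ = √((1+k₂)/(1+k₁)) = √(1.667/2) ≈ 0.913.

v_ratio ≈ 0.913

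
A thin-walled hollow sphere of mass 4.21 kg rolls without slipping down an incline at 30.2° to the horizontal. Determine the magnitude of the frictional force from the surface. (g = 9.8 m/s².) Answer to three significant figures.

f ≈ 8.30 N

The moment of inertia is (2/3)MR², giving k ≡ I/(MR²) = 2/3.
Translational: Mg sinθ − f = Ma. Rotational about the CM: fR = Iα = kMRa, so f = kMa.
Combining, a = g sinθ/(1+k) and f = kMa = kMg sinθ/(1+k).
f = (2/3) × 4.21 × 9.8 × sin30.2° / 1.667 ≈ 8.30 N.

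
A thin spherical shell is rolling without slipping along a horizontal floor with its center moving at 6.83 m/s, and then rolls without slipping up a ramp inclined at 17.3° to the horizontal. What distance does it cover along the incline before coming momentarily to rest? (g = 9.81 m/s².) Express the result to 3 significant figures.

d ≈ 13.3 m

Here I = (2/3)MR², so the shape factor k = I/(MR²) = 2/3.
Pure rolling means v = ωR; then KE = ½Mv² + ½I(v/R)² = ½(1+k)Mv² = (5/6)Mv².
Setting this equal to Mgh gives the vertical rise h = (1+k)v₀²/(2g) = 1.667×6.83²/(2×9.81) = 3.963 m.
The distance along the slope is d = h/sinθ = 3.963/sin17.3° ≈ 13.3 m.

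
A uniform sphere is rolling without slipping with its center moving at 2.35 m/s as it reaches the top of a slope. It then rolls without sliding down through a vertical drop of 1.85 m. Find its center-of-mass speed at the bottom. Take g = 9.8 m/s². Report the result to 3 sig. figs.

v ≈ 5.61 m/s

For this body I = (2/5)MR², i.e. k = I/(MR²) = 0.4.
Rolling without slipping gives ω = v/R, so the total kinetic energy is ½Mv² + ½Iω² = ½(1+k)Mv² = (7/10)Mv².
Conserving energy between top and bottom: (7/10)Mv² = (7/10)Mv₀² + Mgh, hence v² = v₀² + 2gh/(1+k).
v = √(2.35² + 2×9.8×1.85/1.4) = √31.42 ≈ 5.61 m/s.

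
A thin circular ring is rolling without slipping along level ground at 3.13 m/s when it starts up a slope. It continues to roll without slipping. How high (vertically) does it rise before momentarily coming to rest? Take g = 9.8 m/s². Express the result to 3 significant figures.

h ≈ 1.00 m

The moment of inertia is MR², giving k ≡ I/(MR²) = 1.
Since it rolls without slipping, ω = v/R and KE = ½Mv² + ½Iω² = ½(1+k)Mv² = Mv².
All of this converts to potential energy at the highest point: Mv₀² = Mgh.
Thus h = (1+k)v₀²/(2g) = 2 × 3.13² / (2 × 9.8) ≈ 1.00 m.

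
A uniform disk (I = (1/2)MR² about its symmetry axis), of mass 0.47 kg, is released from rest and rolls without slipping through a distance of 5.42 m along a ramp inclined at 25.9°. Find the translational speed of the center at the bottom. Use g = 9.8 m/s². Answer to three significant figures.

v ≈ 5.56 m/s

For this body I = (1/2)MR², i.e. k = I/(MR²) = 0.5.
Rolling without slipping gives ω = v/R, so the total kinetic energy is ½Mv² + ½Iω² = ½(1+k)Mv² = (3/4)Mv².
The vertical drop is h = L sinθ = 5.42 × sin25.9° = 2.367 m.
Energy conservation: Mgh = (3/4)Mv², so v = √(2gh/(1+k)) = √(2 × 9.8 × 2.367 / 1.5) ≈ 5.56 m/s.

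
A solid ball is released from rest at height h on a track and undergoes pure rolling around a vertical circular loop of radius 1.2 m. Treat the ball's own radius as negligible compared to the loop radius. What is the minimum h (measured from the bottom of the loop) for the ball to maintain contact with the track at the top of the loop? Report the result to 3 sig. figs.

h_min ≈ 3.24 m

Here I = (2/5)MR², so the shape factor k = I/(MR²) = 0.4.
At the top, contact is just lost when gravity alone supplies the centripetal force: Mg = Mv_top²/r, i.e. v_top² = gr.
With ω = v/R, the kinetic energy at speed v is ½(1+k)Mv² = (7/10)Mv².
Energy conservation from release (height h) to the top (height 2r): Mgh = Mg(2r) + (7/10)M·gr.
Thus h_min = 2r + (1+k)r/2 = r(2 + 1.4/2) = 1.2 × 2.7 ≈ 3.24 m.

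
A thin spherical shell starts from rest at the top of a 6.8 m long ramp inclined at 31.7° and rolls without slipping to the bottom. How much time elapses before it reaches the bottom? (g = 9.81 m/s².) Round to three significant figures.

t ≈ 2.10 s

With I = (2/3)MR², the ratio k = I/(MR²) is 2/3.
Along the incline Mg sinθ − f = Ma, and torque about the center fR = Iα = kMR²(a/R) gives f = kMa.
Hence a = g sinθ/(1+k) = 9.81×sin31.7°/1.667 = 3.093 m/s².
With constant a from rest, t = √(2L/a) = √(2·6.8/3.093) ≈ 2.10 s.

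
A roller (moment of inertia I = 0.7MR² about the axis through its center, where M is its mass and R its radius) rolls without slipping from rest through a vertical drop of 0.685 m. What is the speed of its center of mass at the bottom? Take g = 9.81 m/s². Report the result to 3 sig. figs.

v ≈ 2.81 m/s

Here I = 0.7MR², so the shape factor k = I/(MR²) = 0.7.
Rolling without slipping gives ω = v/R, so the total kinetic energy is ½Mv² + ½Iω² = ½(1+k)Mv² = (17/20)Mv².
Setting Mgh = (17/20)Mv² gives v = √(2gh/(1+k)) = √(2·9.81·0.685/1.7) ≈ 2.81 m/s.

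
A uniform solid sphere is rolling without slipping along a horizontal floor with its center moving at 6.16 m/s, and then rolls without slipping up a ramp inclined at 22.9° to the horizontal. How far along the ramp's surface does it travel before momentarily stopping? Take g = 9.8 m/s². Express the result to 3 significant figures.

With I = (2/5)MR², the ratio k = I/(MR²) is 0.4.
Since it rolls without slipping, ω = v/R and KE = ½Mv² + ½Iω² = ½(1+k)Mv² = (7/10)Mv².
Setting this equal to Mgh gives the vertical rise h = (1+k)v₀²/(2g) = 1.4×6.16²/(2×9.8) = 2.71 m.
The distance along the slope is d = h/sinθ = 2.71/sin22.9° ≈ 6.97 m.

d ≈ 6.97 m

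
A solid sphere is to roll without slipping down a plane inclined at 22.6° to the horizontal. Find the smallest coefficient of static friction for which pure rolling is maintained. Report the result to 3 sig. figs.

With I = (2/5)MR², the ratio k = I/(MR²) is 0.4.
Translational: Mg sinθ − f = Ma. Rotational about the CM: fR = Iα = kMRa, so f = kMa.
These give a = g sinθ/(1+k) and the required friction f = kMg sinθ/(1+k).
The normal force is N = Mg cosθ, so μ_min = f/N = k tanθ/(1+k).
μ_min = 0.4 × tan22.6° / 1.4 ≈ 0.119.

μ_min ≈ 0.119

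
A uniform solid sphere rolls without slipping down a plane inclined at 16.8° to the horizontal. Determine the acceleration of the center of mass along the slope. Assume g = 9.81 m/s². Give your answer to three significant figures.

a ≈ 2.03 m/s²

With I = (2/5)MR², the ratio k = I/(MR²) is 0.4.
Newton's second law down the slope: Mg sinθ − f = Ma. The torque equation fR = Iα (with α = a/R) gives f = kMa.
Eliminating f: Mg sinθ = (1+k)Ma, so a = g sinθ/(1+k) = 9.81 × sin16.8° / 1.4 ≈ 2.03 m/s².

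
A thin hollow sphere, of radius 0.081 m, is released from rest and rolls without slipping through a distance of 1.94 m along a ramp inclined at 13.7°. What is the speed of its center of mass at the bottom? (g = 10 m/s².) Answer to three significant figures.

For this body I = (2/3)MR², i.e. k = I/(MR²) = 2/3.
Pure rolling means v = ωR; then KE = ½Mv² + ½I(v/R)² = ½(1+k)Mv² = (5/6)Mv².
The vertical drop is h = L sinθ = 1.94 × sin13.7° = 0.4595 m.
Setting Mgh = (5/6)Mv² gives v = √(2gh/(1+k)) = √(2·10·0.4595/1.667) ≈ 2.35 m/s.

v ≈ 2.35 m/s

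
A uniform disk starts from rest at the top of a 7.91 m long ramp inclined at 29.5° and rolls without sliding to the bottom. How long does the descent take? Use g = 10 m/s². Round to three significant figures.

For this body I = (1/2)MR², i.e. k = I/(MR²) = 0.5.
Newton's second law down the slope: Mg sinθ − f = Ma. The torque equation fR = Iα (with α = a/R) gives f = kMa.
Hence a = g sinθ/(1+k) = 10×sin29.5°/1.5 = 3.283 m/s².
With constant a from rest, t = √(2L/a) = √(2·7.91/3.283) ≈ 2.20 s.

t ≈ 2.20 s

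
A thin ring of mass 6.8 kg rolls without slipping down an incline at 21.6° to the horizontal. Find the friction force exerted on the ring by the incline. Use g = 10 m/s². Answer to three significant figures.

f ≈ 12.5 N

Here I = MR², so the shape factor k = I/(MR²) = 1.
Along the incline Mg sinθ − f = Ma, and torque about the center fR = Iα = kMR²(a/R) gives f = kMa.
Combining, a = g sinθ/(1+k) and f = kMa = kMg sinθ/(1+k).
f = 1 × 6.8 × 10 × sin21.6° / 2 ≈ 12.5 N.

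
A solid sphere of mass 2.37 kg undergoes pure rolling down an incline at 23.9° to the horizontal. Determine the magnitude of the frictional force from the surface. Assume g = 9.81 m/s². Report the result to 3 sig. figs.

f ≈ 2.69 N

With I = (2/5)MR², the ratio k = I/(MR²) is 0.4.
Newton's second law down the slope: Mg sinθ − f = Ma. The torque equation fR = Iα (with α = a/R) gives f = kMa.
Combining, a = g sinθ/(1+k) and f = kMa = kMg sinθ/(1+k).
f = 0.4 × 2.37 × 9.81 × sin23.9° / 1.4 ≈ 2.69 N.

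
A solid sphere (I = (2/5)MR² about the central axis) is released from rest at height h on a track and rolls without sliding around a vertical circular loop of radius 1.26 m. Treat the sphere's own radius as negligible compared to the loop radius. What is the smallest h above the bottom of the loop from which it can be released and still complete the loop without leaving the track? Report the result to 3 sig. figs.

Here I = (2/5)MR², so the shape factor k = I/(MR²) = 0.4.
At the top of the loop, the minimum-contact condition is Mg = Mv_top²/r, so v_top² = gr.
With ω = v/R, the kinetic energy at speed v is ½(1+k)Mv² = (7/10)Mv².
Energy conservation from release (height h) to the top (height 2r): Mgh = Mg(2r) + (7/10)M·gr.
Thus h_min = 2r + (1+k)r/2 = r(2 + 1.4/2) = 1.26 × 2.7 ≈ 3.40 m.

h_min ≈ 3.40 m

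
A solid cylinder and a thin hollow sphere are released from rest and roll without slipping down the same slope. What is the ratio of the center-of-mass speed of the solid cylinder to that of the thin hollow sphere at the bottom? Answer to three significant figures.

v_ratio ≈ 1.05

Each satisfies Mgh = ½(1+k)Mv² with k = I/(MR²), so v ∝ 1/√(1+k).
For the solid cylinder k = 0.5; for the thin hollow sphere k = 2/3.
v₁/v₂ = √((1+k₂)/(1+k₁)) = √(1.667/1.5) ≈ 1.05.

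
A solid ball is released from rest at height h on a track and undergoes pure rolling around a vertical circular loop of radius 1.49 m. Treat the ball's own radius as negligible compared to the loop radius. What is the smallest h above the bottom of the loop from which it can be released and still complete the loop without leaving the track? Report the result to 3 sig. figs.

The moment of inertia is (2/5)MR², giving k ≡ I/(MR²) = 0.4.
At the top of the loop, the minimum-contact condition is Mg = Mv_top²/r, so v_top² = gr.
With ω = v/R, the kinetic energy at speed v is ½(1+k)Mv² = (7/10)Mv².
Energy conservation from release (height h) to the top (height 2r): Mgh = Mg(2r) + (7/10)M·gr.
Thus h_min = 2r + (1+k)r/2 = r(2 + 1.4/2) = 1.49 × 2.7 ≈ 4.02 m.

h_min ≈ 4.02 m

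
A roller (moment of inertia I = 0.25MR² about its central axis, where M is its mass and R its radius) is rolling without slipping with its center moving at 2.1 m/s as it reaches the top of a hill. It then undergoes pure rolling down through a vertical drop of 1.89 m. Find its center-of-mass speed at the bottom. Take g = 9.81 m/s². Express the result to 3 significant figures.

Here I = 0.25MR², so the shape factor k = I/(MR²) = 0.25.
Pure rolling means v = ωR; then KE = ½Mv² + ½I(v/R)² = ½(1+k)Mv² = (5/8)Mv².
Energy conservation: (5/8)Mv₀² + Mgh = (5/8)Mv², so v² = v₀² + 2gh/(1+k).
v = √(2.1² + 2×9.81×1.89/1.25) = √34.08 ≈ 5.84 m/s.

v ≈ 5.84 m/s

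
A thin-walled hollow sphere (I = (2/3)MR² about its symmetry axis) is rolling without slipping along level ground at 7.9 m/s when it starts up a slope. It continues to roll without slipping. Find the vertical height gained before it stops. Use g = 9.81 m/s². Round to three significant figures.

h ≈ 5.30 m

Here I = (2/3)MR², so the shape factor k = I/(MR²) = 2/3.
Pure rolling means v = ωR; then KE = ½Mv² + ½I(v/R)² = ½(1+k)Mv² = (5/6)Mv².
At the top the kinetic energy is zero, so (5/6)Mv₀² = Mgh.
Thus h = (1+k)v₀²/(2g) = 1.667 × 7.9² / (2 × 9.81) ≈ 5.30 m.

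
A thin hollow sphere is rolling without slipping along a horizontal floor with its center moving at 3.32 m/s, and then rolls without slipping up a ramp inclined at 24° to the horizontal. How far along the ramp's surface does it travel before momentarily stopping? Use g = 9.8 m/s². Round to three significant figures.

With I = (2/3)MR², the ratio k = I/(MR²) is 2/3.
The rolling condition ω = v/R makes the rotational term ½I(v/R)² = ½kMv², so KE_total = ½(1+k)Mv² = (5/6)Mv².
Setting this equal to Mgh gives the vertical rise h = (1+k)v₀²/(2g) = 1.667×3.32²/(2×9.8) = 0.9373 m.
Along the incline, d = h/sinθ = 0.9373/sin24° ≈ 2.30 m.

d ≈ 2.30 m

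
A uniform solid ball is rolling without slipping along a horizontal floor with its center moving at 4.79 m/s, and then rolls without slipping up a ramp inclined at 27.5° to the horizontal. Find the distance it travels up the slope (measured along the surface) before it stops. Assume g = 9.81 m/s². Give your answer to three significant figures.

The moment of inertia is (2/5)MR², giving k ≡ I/(MR²) = 0.4.
Pure rolling means v = ωR; then KE = ½Mv² + ½I(v/R)² = ½(1+k)Mv² = (7/10)Mv².
Setting this equal to Mgh gives the vertical rise h = (1+k)v₀²/(2g) = 1.4×4.79²/(2×9.81) = 1.637 m.
Along the incline, d = h/sinθ = 1.637/sin27.5° ≈ 3.55 m.

d ≈ 3.55 m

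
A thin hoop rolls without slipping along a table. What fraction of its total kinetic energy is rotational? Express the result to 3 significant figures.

fraction ≈ 0.500

The moment of inertia is MR², giving k ≡ I/(MR²) = 1.
With ω = v/R, KE_trans = ½Mv² and KE_rot = ½Iω² = ½kMv², so KE_total = ½(1+k)Mv².
The rotational fraction is therefore k/(1+k) = 1/2 ≈ 0.500.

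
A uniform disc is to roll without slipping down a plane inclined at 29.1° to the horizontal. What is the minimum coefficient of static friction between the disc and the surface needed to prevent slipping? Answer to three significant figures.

Here I = (1/2)MR², so the shape factor k = I/(MR²) = 0.5.
Translational: Mg sinθ − f = Ma. Rotational about the CM: fR = Iα = kMRa, so f = kMa.
These give a = g sinθ/(1+k) and the required friction f = kMg sinθ/(1+k).
The normal force is N = Mg cosθ, so μ_min = f/N = k tanθ/(1+k).
μ_min = 0.5 × tan29.1° / 1.5 ≈ 0.186.

μ_min ≈ 0.186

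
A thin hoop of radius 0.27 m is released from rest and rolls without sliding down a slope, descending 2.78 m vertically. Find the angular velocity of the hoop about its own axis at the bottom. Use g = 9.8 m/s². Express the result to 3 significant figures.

The moment of inertia is MR², giving k ≡ I/(MR²) = 1.
Since it rolls without slipping, ω = v/R and KE = ½Mv² + ½Iω² = ½(1+k)Mv² = Mv².
Energy conservation Mgh = ½(1+k)Mv² gives v = √(2gh/(1+k)) = √(2 × 9.8 × 2.78 / 2) = 5.22 m/s.
The angular speed follows from ω = v/R = 5.22/0.27 ≈ 19.3 rad/s.

ω ≈ 19.3 rad/s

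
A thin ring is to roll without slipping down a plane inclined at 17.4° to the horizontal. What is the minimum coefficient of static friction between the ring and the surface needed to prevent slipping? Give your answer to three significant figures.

μ_min ≈ 0.157

For this body I = MR², i.e. k = I/(MR²) = 1.
Translational: Mg sinθ − f = Ma. Rotational about the CM: fR = Iα = kMRa, so f = kMa.
These give a = g sinθ/(1+k) and the required friction f = kMg sinθ/(1+k).
With N = Mg cosθ, the no-slip condition f ≤ μN gives μ_min = f/N = k tanθ/(1+k).
μ_min = 1 × tan17.4° / 2 ≈ 0.157.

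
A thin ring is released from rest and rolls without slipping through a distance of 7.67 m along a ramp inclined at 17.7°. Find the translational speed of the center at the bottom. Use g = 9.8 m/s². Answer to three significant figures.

For this body I = MR², i.e. k = I/(MR²) = 1.
Since it rolls without slipping, ω = v/R and KE = ½Mv² + ½Iω² = ½(1+k)Mv² = Mv².
The vertical drop is h = L sinθ = 7.67 × sin17.7° = 2.332 m.
Energy conservation: Mgh = Mv², so v = √(2gh/(1+k)) = √(2 × 9.8 × 2.332 / 2) ≈ 4.78 m/s.

v ≈ 4.78 m/s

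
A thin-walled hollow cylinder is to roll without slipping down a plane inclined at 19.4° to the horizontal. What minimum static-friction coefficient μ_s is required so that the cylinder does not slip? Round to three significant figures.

The moment of inertia is MR², giving k ≡ I/(MR²) = 1.
Along the incline Mg sinθ − f = Ma, and torque about the center fR = Iα = kMR²(a/R) gives f = kMa.
These give a = g sinθ/(1+k) and the required friction f = kMg sinθ/(1+k).
With N = Mg cosθ, the no-slip condition f ≤ μN gives μ_min = f/N = k tanθ/(1+k).
μ_min = 1 × tan19.4° / 2 ≈ 0.176.

μ_min ≈ 0.176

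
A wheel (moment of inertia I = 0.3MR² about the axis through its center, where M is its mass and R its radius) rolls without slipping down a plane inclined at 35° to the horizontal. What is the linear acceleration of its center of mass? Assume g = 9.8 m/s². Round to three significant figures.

The moment of inertia is 0.3MR², giving k ≡ I/(MR²) = 0.3.
Along the incline Mg sinθ − f = Ma, and torque about the center fR = Iα = kMR²(a/R) gives f = kMa.
Eliminating f: Mg sinθ = (1+k)Ma, so a = g sinθ/(1+k) = 9.8 × sin35° / 1.3 ≈ 4.32 m/s².

a ≈ 4.32 m/s²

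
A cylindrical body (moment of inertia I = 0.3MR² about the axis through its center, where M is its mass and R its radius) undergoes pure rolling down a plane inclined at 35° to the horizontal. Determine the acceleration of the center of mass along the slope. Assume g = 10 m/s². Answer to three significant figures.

The moment of inertia is 0.3MR², giving k ≡ I/(MR²) = 0.3.
Along the incline Mg sinθ − f = Ma, and torque about the center fR = Iα = kMR²(a/R) gives f = kMa.
Eliminating f: Mg sinθ = (1+k)Ma, so a = g sinθ/(1+k) = 10 × sin35° / 1.3 ≈ 4.41 m/s².

a ≈ 4.41 m/s²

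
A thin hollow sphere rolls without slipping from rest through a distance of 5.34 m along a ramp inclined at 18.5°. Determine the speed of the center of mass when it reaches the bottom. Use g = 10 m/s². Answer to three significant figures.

With I = (2/3)MR², the ratio k = I/(MR²) is 2/3.
Pure rolling means v = ωR; then KE = ½Mv² + ½I(v/R)² = ½(1+k)Mv² = (5/6)Mv².
The vertical drop is h = L sinθ = 5.34 × sin18.5° = 1.694 m.
Setting Mgh = (5/6)Mv² gives v = √(2gh/(1+k)) = √(2·10·1.694/1.667) ≈ 4.51 m/s.

v ≈ 4.51 m/s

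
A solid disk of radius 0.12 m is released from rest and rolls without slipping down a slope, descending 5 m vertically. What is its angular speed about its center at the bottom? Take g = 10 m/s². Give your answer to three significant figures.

With I = (1/2)MR², the ratio k = I/(MR²) is 0.5.
Pure rolling means v = ωR; then KE = ½Mv² + ½I(v/R)² = ½(1+k)Mv² = (3/4)Mv².
Energy conservation Mgh = ½(1+k)Mv² gives v = √(2gh/(1+k)) = √(2 × 10 × 5 / 1.5) = 8.165 m/s.
The angular speed follows from ω = v/R = 8.165/0.12 ≈ 68.0 rad/s.

ω ≈ 68.0 rad/s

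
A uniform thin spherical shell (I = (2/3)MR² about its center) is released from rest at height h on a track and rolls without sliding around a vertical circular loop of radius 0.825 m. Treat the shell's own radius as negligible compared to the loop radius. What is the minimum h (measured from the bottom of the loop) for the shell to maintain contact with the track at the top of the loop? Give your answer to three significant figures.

h_min ≈ 2.34 m

The moment of inertia is (2/3)MR², giving k ≡ I/(MR²) = 2/3.
At the top, contact is just lost when gravity alone supplies the centripetal force: Mg = Mv_top²/r, i.e. v_top² = gr.
With ω = v/R, the kinetic energy at speed v is ½(1+k)Mv² = (5/6)Mv².
Energy conservation from release (height h) to the top (height 2r): Mgh = Mg(2r) + (5/6)M·gr.
Thus h_min = 2r + (1+k)r/2 = r(2 + 1.667/2) = 0.825 × 2.833 ≈ 2.34 m.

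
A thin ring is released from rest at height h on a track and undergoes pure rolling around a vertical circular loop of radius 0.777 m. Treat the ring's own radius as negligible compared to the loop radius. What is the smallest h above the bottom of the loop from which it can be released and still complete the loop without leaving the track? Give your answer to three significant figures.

h_min ≈ 2.33 m

The moment of inertia is MR², giving k ≡ I/(MR²) = 1.
At the top, contact is just lost when gravity alone supplies the centripetal force: Mg = Mv_top²/r, i.e. v_top² = gr.
With ω = v/R, the kinetic energy at speed v is ½(1+k)Mv² = Mv².
Energy conservation from release (height h) to the top (height 2r): Mgh = Mg(2r) + M·gr.
Thus h_min = 2r + (1+k)r/2 = r(2 + 2/2) = 0.777 × 3 ≈ 2.33 m.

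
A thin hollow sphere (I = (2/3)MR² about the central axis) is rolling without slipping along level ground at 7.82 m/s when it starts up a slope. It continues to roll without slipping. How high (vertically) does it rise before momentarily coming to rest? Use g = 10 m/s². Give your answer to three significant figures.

h ≈ 5.10 m

For this body I = (2/3)MR², i.e. k = I/(MR²) = 2/3.
Rolling without slipping gives ω = v/R, so the total kinetic energy is ½Mv² + ½Iω² = ½(1+k)Mv² = (5/6)Mv².
All of this converts to potential energy at the highest point: (5/6)Mv₀² = Mgh.
Thus h = (1+k)v₀²/(2g) = 1.667 × 7.82² / (2 × 10) ≈ 5.10 m.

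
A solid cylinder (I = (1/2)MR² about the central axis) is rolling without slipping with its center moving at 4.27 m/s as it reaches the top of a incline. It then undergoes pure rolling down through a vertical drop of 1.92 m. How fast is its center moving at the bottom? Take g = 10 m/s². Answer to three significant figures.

Here I = (1/2)MR², so the shape factor k = I/(MR²) = 0.5.
Rolling without slipping gives ω = v/R, so the total kinetic energy is ½Mv² + ½Iω² = ½(1+k)Mv² = (3/4)Mv².
Conserving energy between top and bottom: (3/4)Mv² = (3/4)Mv₀² + Mgh, hence v² = v₀² + 2gh/(1+k).
v = √(4.27² + 2×10×1.92/1.5) = √43.83 ≈ 6.62 m/s.

v ≈ 6.62 m/s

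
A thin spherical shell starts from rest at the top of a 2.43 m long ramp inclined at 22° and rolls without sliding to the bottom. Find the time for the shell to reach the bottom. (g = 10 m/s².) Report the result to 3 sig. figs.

t ≈ 1.47 s

With I = (2/3)MR², the ratio k = I/(MR²) is 2/3.
Along the incline Mg sinθ − f = Ma, and torque about the center fR = Iα = kMR²(a/R) gives f = kMa.
Hence a = g sinθ/(1+k) = 10×sin22°/1.667 = 2.248 m/s².
With constant a from rest, t = √(2L/a) = √(2·2.43/2.248) ≈ 1.47 s.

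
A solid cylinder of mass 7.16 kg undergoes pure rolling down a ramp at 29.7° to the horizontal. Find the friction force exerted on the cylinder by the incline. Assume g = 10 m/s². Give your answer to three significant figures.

The moment of inertia is (1/2)MR², giving k ≡ I/(MR²) = 0.5.
Translational: Mg sinθ − f = Ma. Rotational about the CM: fR = Iα = kMRa, so f = kMa.
Combining, a = g sinθ/(1+k) and f = kMa = kMg sinθ/(1+k).
f = 0.5 × 7.16 × 10 × sin29.7° / 1.5 ≈ 11.8 N.

f ≈ 11.8 N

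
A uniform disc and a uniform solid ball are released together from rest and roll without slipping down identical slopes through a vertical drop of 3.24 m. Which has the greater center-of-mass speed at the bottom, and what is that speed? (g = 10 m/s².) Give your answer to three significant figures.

the uniform solid ball, at v ≈ 6.80 m/s

For rolling without slipping, Mgh = ½(1+k)Mv² where k = I/(MR²), so v = √(2gh/(1+k)).
Uniform disc: k = 0.5, giving v = √(2×10×3.24/1.5) = 6.573 m/s.
Uniform solid ball: k = 0.4, giving v = √(2×10×3.24/1.4) = 6.803 m/s.
The smaller k wins: the uniform solid ball, at ≈ 6.80 m/s.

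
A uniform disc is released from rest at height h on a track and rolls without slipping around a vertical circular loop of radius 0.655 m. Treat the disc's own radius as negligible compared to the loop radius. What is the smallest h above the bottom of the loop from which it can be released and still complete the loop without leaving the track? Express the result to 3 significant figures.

h_min ≈ 1.80 m

For this body I = (1/2)MR², i.e. k = I/(MR²) = 0.5.
At the top of the loop, the minimum-contact condition is Mg = Mv_top²/r, so v_top² = gr.
With ω = v/R, the kinetic energy at speed v is ½(1+k)Mv² = (3/4)Mv².
Energy conservation from release (height h) to the top (height 2r): Mgh = Mg(2r) + (3/4)M·gr.
Thus h_min = 2r + (1+k)r/2 = r(2 + 1.5/2) = 0.655 × 2.75 ≈ 1.80 m.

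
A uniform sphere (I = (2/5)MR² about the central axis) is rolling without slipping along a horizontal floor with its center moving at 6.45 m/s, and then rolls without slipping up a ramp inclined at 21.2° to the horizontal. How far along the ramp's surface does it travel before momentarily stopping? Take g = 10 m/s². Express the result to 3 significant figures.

With I = (2/5)MR², the ratio k = I/(MR²) is 0.4.
Pure rolling means v = ωR; then KE = ½Mv² + ½I(v/R)² = ½(1+k)Mv² = (7/10)Mv².
Setting this equal to Mgh gives the vertical rise h = (1+k)v₀²/(2g) = 1.4×6.45²/(2×10) = 2.912 m.
The distance along the slope is d = h/sinθ = 2.912/sin21.2° ≈ 8.05 m.

d ≈ 8.05 m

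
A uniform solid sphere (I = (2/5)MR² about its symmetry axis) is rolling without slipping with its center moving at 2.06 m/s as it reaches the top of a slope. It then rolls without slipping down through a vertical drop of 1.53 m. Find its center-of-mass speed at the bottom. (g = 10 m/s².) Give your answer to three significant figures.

Here I = (2/5)MR², so the shape factor k = I/(MR²) = 0.4.
Pure rolling means v = ωR; then KE = ½Mv² + ½I(v/R)² = ½(1+k)Mv² = (7/10)Mv².
Conserving energy between top and bottom: (7/10)Mv² = (7/10)Mv₀² + Mgh, hence v² = v₀² + 2gh/(1+k).
v = √(2.06² + 2×10×1.53/1.4) = √26.1 ≈ 5.11 m/s.

v ≈ 5.11 m/s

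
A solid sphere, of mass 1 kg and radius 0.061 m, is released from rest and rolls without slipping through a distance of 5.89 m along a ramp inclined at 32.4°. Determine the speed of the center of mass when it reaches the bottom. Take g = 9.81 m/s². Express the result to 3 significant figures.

v ≈ 6.65 m/s

The moment of inertia is (2/5)MR², giving k ≡ I/(MR²) = 0.4.
Since it rolls without slipping, ω = v/R and KE = ½Mv² + ½Iω² = ½(1+k)Mv² = (7/10)Mv².
The vertical drop is h = L sinθ = 5.89 × sin32.4° = 3.156 m.
Setting Mgh = (7/10)Mv² gives v = √(2gh/(1+k)) = √(2·9.81·3.156/1.4) ≈ 6.65 m/s.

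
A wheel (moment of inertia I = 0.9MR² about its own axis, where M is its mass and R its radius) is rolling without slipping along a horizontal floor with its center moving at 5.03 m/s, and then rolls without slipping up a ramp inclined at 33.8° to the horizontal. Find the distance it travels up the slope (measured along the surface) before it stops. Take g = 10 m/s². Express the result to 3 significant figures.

For this body I = 0.9MR², i.e. k = I/(MR²) = 0.9.
Since it rolls without slipping, ω = v/R and KE = ½Mv² + ½Iω² = ½(1+k)Mv² = (19/20)Mv².
Setting this equal to Mgh gives the vertical rise h = (1+k)v₀²/(2g) = 1.9×5.03²/(2×10) = 2.404 m.
The distance along the slope is d = h/sinθ = 2.404/sin33.8° ≈ 4.32 m.

d ≈ 4.32 m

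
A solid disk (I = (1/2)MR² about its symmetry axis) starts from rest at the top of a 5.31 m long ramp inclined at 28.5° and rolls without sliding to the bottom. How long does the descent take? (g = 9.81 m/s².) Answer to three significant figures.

The moment of inertia is (1/2)MR², giving k ≡ I/(MR²) = 0.5.
Along the incline Mg sinθ − f = Ma, and torque about the center fR = Iα = kMR²(a/R) gives f = kMa.
Hence a = g sinθ/(1+k) = 9.81×sin28.5°/1.5 = 3.121 m/s².
With constant a from rest, t = √(2L/a) = √(2·5.31/3.121) ≈ 1.84 s.

t ≈ 1.84 s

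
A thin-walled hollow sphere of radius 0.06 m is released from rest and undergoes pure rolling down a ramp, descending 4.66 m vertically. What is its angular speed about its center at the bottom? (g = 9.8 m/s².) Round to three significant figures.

Here I = (2/3)MR², so the shape factor k = I/(MR²) = 2/3.
The rolling condition ω = v/R makes the rotational term ½I(v/R)² = ½kMv², so KE_total = ½(1+k)Mv² = (5/6)Mv².
Energy conservation Mgh = ½(1+k)Mv² gives v = √(2gh/(1+k)) = √(2 × 9.8 × 4.66 / 1.667) = 7.403 m/s.
Then ω = v/R = 7.403 / 0.06 ≈ 123 rad/s.

ω ≈ 123 rad/s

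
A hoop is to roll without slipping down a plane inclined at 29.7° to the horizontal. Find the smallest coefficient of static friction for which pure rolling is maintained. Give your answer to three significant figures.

μ_min ≈ 0.285

With I = MR², the ratio k = I/(MR²) is 1.
Newton's second law down the slope: Mg sinθ − f = Ma. The torque equation fR = Iα (with α = a/R) gives f = kMa.
These give a = g sinθ/(1+k) and the required friction f = kMg sinθ/(1+k).
With N = Mg cosθ, the no-slip condition f ≤ μN gives μ_min = f/N = k tanθ/(1+k).
μ_min = 1 × tan29.7° / 2 ≈ 0.285.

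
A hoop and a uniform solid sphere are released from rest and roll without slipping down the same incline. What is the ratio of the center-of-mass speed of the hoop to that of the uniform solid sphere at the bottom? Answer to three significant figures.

Each satisfies Mgh = ½(1+k)Mv² with k = I/(MR²), so v ∝ 1/√(1+k).
For the hoop k = 1; for the uniform solid sphere k = 0.4.
v₁/v₂ = √((1+k₂)/(1+k₁)) = √(1.4/2) ≈ 0.837.

v_ratio ≈ 0.837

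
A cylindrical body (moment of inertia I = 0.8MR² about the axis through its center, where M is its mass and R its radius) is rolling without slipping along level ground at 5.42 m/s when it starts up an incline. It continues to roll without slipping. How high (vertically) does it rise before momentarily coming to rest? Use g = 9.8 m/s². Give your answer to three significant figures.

h ≈ 2.70 m

The moment of inertia is 0.8MR², giving k ≡ I/(MR²) = 0.8.
The rolling condition ω = v/R makes the rotational term ½I(v/R)² = ½kMv², so KE_total = ½(1+k)Mv² = (9/10)Mv².
All of this converts to potential energy at the highest point: (9/10)Mv₀² = Mgh.
Thus h = (1+k)v₀²/(2g) = 1.8 × 5.42² / (2 × 9.8) ≈ 2.70 m.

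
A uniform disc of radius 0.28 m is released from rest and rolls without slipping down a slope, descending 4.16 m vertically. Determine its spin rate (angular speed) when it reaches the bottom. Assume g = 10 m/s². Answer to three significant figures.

With I = (1/2)MR², the ratio k = I/(MR²) is 0.5.
Since it rolls without slipping, ω = v/R and KE = ½Mv² + ½Iω² = ½(1+k)Mv² = (3/4)Mv².
Energy conservation Mgh = ½(1+k)Mv² gives v = √(2gh/(1+k)) = √(2 × 10 × 4.16 / 1.5) = 7.448 m/s.
The angular speed follows from ω = v/R = 7.448/0.28 ≈ 26.6 rad/s.

ω ≈ 26.6 rad/s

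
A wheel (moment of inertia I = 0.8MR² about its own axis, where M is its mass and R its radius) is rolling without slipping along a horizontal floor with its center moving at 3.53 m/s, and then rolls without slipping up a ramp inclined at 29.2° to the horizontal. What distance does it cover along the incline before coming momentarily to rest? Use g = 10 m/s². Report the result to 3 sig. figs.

d ≈ 2.30 m

Here I = 0.8MR², so the shape factor k = I/(MR²) = 0.8.
Rolling without slipping gives ω = v/R, so the total kinetic energy is ½Mv² + ½Iω² = ½(1+k)Mv² = (9/10)Mv².
Setting this equal to Mgh gives the vertical rise h = (1+k)v₀²/(2g) = 1.8×3.53²/(2×10) = 1.121 m.
The distance along the slope is d = h/sinθ = 1.121/sin29.2° ≈ 2.30 m.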